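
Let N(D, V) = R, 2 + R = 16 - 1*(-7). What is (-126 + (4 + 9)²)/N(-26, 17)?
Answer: 43/21 ≈ 2.0476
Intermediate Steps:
R = 21 (R = -2 + (16 - 1*(-7)) = -2 + (16 + 7) = -2 + 23 = 21)
N(D, V) = 21
(-126 + (4 + 9)²)/N(-26, 17) = (-126 + (4 + 9)²)/21 = (-126 + 13²)*(1/21) = (-126 + 169)*(1/21) = 43*(1/21) = 43/21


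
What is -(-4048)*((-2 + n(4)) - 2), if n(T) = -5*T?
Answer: -97152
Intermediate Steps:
-(-4048)*((-2 + n(4)) - 2) = -(-4048)*((-2 - 5*4) - 2) = -(-4048)*((-2 - 20) - 2) = -(-4048)*(-22 - 2) = -(-4048)*(-24) = -22*4416 = -97152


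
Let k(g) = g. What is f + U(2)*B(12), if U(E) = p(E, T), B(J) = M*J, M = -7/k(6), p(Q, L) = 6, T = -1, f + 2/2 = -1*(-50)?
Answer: -35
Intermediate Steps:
f = 49 (f = -1 - 1*(-50) = -1 + 50 = 49)
M = -7/6 ≈ -1.1667
B(J) = -7*J/6
U(E) = 6
f + U(2)*B(12) = 49 + 6*(-7/6*12) = 49 + 6*(-14) = 49 - 84 = -35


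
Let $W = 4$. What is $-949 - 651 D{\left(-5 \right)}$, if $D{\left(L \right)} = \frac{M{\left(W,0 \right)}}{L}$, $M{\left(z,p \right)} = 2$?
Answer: $- \frac{3443}{5} \approx -688.6$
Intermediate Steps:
$D{\left(L \right)} = \frac{2}{L}$
$-949 - 651 D{\left(-5 \right)} = -949 - 651 \frac{2}{-5} = -949 - 651 \cdot 2 \left(- \frac{1}{5}\right) = -949 - - \frac{1302}{5} = -949 + \frac{1302}{5} = - \frac{3443}{5}$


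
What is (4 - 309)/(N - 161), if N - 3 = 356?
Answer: -305/198 ≈ -1.5404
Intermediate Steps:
N = 359 (N = 3 + 356 = 359)
(4 - 309)/(N - 161) = (4 - 309)/(359 - 161) = -305/198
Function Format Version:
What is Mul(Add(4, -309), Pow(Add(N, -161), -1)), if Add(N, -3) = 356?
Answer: Rational(-305, 198) ≈ -1.5404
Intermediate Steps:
N = 359 (N = Add(3, 356) = 359)
Mul(Add(4, -309), Pow(Add(N, -161), -1)) = Mul(Add(4, -309), Pow(Add(359, -161), -1)) = Mul(-305, Pow(198, -1)) = Mul(-305, Rational(1, 198)) = Rational(-305, 198)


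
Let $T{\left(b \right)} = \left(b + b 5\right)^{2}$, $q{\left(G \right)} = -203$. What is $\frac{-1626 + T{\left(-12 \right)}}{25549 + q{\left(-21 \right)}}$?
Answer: $\frac{1779}{12673} \approx 0.14038$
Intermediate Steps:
$T{\left(b \right)} = 36 b^{2}$ ($T{\left(b \right)} = \left(b + 5 b\right)^{2} = \left(6 b\right)^{2} = 36 b^{2}$)
$\frac{-1626 + T{\left(-12 \right)}}{25549 + q{\left(-21 \right)}} = \frac{-1626 + 36 \left(-12\right)^{2}}{25549 - 203} = \frac{-1626 + 36 \cdot 144}{25346} = \left(-1626 + 5184\right) \frac{1}{25346} = 3558 \cdot \frac{1}{25346} = \frac{1779}{12673}$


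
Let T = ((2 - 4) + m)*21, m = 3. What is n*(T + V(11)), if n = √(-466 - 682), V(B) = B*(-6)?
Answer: -90*I*√287 ≈ -1524.7*I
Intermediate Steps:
V(B) = -6*B
T = 21 (T = ((2 - 4) + 3)*21 = (-2 + 3)*21 = 1*21 = 21)
n = 2*I*√287 (n = √(-1148) = 2*I*√287 ≈ 33.882*I)
n*(T + V(11)) = (2*I*√287)*(21 - 6*11) = (2*I*√287)*(21 - 66) = (2*I*√287)*(-45) = -90*I*√287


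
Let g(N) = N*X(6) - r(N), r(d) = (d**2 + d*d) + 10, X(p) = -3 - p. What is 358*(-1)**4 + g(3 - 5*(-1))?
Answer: 148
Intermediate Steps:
r(d) = 10 + 2*d**2 (r(d) = (d**2 + d**2) + 10 = 2*d**2 + 10 = 10 + 2*d**2)
g(N) = -10 - 9*N - 2*N**2 (g(N) = N*(-3 - 1*6) - (10 + 2*N**2) = N*(-3 - 6) + (-10 - 2*N**2) = N*(-9) + (-10 - 2*N**2) = -9*N + (-10 - 2*N**2) = -10 - 9*N - 2*N**2)
358*(-1)**4 + g(3 - 5*(-1)) = 358*(-1)**4 + (-10 - 9*(3 - 5*(-1)) - 2*(3 - 5*(-1))**2) = 358*1 + (-10 - 9*(3 + 5) - 2*(3 + 5)**2) = 358 + (-10 - 9*8 - 2*8**2) = 358 + (-10 - 72 - 2*64) = 358 + (-10 - 72 - 128) = 358 - 210 = 148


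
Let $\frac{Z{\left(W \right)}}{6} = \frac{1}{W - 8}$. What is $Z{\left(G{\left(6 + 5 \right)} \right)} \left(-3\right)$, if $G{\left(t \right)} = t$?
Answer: $-6$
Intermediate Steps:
$Z{\left(W \right)} = \frac{6}{-8 + W}$ ($Z{\left(W \right)} = \frac{6}{W - 8} = \frac{6}{-8 + W}$)
$Z{\left(G{\left(6 + 5 \right)} \right)} \left(-3\right) = \frac{6}{-8 + \left(6 + 5\right)} \left(-3\right) = \frac{6}{-8 + 11} \left(-3\right) = \frac{6}{3} \left(-3\right) = 6 \cdot \frac{1}{3} \left(-3\right) = 2 \left(-3\right) = -6$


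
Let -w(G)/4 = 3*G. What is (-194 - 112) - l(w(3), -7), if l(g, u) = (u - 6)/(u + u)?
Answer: -4297/14 ≈ -306.93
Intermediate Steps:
w(G) = -12*G
l(g, u) = (-6 + u)/(2*u) (l(g, u) = (-6 + u)/((2*u)) = (-6 + u)*(1/(2*u)) = (-6 + u)/(2*u))
(-194 - 112) - l(w(3), -7) = (-194 - 112) - (-6 - 7)/(2*(-7)) = -306 - (-1)*(-13)/(2*7) = -306 - 1*13/14 = -306 - 13/14 = -4297/14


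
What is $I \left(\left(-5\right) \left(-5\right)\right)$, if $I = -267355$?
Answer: $-6683875$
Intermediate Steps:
$I \left(\left(-5\right) \left(-5\right)\right) = - 267355 \left(\left(-5\right) \left(-5\right)\right) = \left(-267355\right) 25 = -6683875$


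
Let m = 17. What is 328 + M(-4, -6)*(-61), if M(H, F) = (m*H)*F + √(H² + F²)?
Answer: -24560 - 122*√13 ≈ -25000.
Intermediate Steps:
M(H, F) = √(F² + H²) + 17*F*H (M(H, F) = (17*H)*F + √(H² + F²) = 17*F*H + √(F² + H²) = √(F² + H²) + 17*F*H)
328 + M(-4, -6)*(-61) = 328 + (√((-6)² + (-4)²) + 17*(-6)*(-4))*(-61) = 328 + (√(36 + 16) + 408)*(-61) = 328 + (√52 + 408)*(-61) = 328 + (2*√13 + 408)*(-61) = 328 + (408 + 2*√13)*(-61) = 328 + (-24888 - 122*√13) = -24560 - 122*√13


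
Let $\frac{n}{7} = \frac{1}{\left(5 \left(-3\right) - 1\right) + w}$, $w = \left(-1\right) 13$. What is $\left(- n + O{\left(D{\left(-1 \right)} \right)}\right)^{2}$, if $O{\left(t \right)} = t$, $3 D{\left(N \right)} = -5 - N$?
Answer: $\frac{9025}{7569} \approx 1.1924$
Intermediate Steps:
$D{\left(N \right)} = - \frac{5}{3} - \frac{N}{3}$ ($D{\left(N \right)} = \frac{-5 - N}{3} = - \frac{5}{3} - \frac{N}{3}$)
$w = -13$
$n = - \frac{7}{29}$ ($n = \frac{7}{\left(5 \left(-3\right) - 1\right) - 13} = \frac{7}{\left(-15 - 1\right) - 13} = \frac{7}{-16 - 13} = \frac{7}{-29} = 7 \left(- \frac{1}{29}\right) = - \frac{7}{29} \approx -0.24138$)
$\left(- n + O{\left(D{\left(-1 \right)} \right)}\right)^{2} = \left(\left(-1\right) \left(- \frac{7}{29}\right) - \frac{4}{3}\right)^{2} = \left(\frac{7}{29} + \left(- \frac{5}{3} + \frac{1}{3}\right)\right)^{2} = \left(\frac{7}{29} - \frac{4}{3}\right)^{2} = \left(- \frac{95}{87}\right)^{2} = \frac{9025}{7569}$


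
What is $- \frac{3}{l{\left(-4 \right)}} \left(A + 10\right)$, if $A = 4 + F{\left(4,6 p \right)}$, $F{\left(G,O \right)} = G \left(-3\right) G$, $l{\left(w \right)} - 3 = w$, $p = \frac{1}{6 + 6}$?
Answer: $-102$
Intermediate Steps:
$p = \frac{1}{12} \approx 0.083333$
$l{\left(w \right)} = 3 + w$
$F{\left(G,O \right)} = - 3 G^{2}$ ($F{\left(G,O \right)} = - 3 G G = - 3 G^{2}$)
$A = -44$ ($A = 4 - 3 \cdot 4^{2} = 4 - 48 = -44$)
$- \frac{3}{l{\left(-4 \right)}} \left(A + 10\right) = - \frac{3}{3 - 4} \left(-44 + 10\right) = - \frac{3}{-1} \left(-34\right) = \left(-3\right) \left(-1\right) \left(-34\right) = 3 \left(-34\right) = -102$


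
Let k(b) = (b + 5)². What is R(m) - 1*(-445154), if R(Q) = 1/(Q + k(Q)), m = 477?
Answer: 103632296355/232801 ≈ 4.4515e+5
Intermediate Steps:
k(b) = (5 + b)²
R(Q) = 1/(Q + (5 + Q)²)
R(m) - 1*(-445154) = 1/(477 + (5 + 477)²) - 1*(-445154) = 1/(477 + 482²) + 445154 = 1/(477 + 232324) + 445154 = 1/232801 + 445154 = 103632296355/232801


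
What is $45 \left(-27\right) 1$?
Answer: $-1215$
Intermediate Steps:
$45 \left(-27\right) 1 = \left(-1215\right) 1 = -1215$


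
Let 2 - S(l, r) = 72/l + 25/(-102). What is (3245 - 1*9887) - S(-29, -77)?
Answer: -19661021/2958 ≈ -6646.7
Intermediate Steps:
S(l, r) = 229/102 - 72/l (S(l, r) = 2 - (72/l + 25/(-102)) = 2 - (72/l + 25*(-1/102)) = 2 - (72/l - 25/102) = 2 - (-25/102 + 72/l) = 2 + (25/102 - 72/l) = 229/102 - 72/l)
(3245 - 1*9887) - S(-29, -77) = (3245 - 1*9887) - (229/102 - 72/(-29)) = (3245 - 9887) - (229/102 - 72*(-1/29)) = -6642 - (229/102 + 72/29) = -6642 - 1*13985/2958 = -6642 - 13985/2958 = -19661021/2958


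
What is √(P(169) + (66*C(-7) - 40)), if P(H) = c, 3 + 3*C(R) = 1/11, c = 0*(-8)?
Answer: 2*I*√26 ≈ 10.198*I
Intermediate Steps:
c = 0
C(R) = -32/33 (C(R) = -1 + (⅓)/11 = -1 + (⅓)*(1/11) = -1 + 1/33 = -32/33)
P(H) = 0
√(P(169) + (66*C(-7) - 40)) = √(0 + (66*(-32/33) - 40)) = √(0 + (-64 - 40)) = √(0 - 104) = √(-104) = 2*I*√26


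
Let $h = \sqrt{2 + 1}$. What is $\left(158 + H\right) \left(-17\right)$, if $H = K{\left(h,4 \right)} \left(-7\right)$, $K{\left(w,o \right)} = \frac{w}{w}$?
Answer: $-2567$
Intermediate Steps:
$h = \sqrt{3} \approx 1.732$
$K{\left(w,o \right)} = 1$
$H = -7$ ($H = 1 \left(-7\right) = -7$)
$\left(158 + H\right) \left(-17\right) = \left(158 - 7\right) \left(-17\right) = 151 \left(-17\right) = -2567$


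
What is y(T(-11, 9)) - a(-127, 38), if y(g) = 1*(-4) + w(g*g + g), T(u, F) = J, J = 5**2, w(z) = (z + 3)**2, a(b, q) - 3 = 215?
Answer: 426187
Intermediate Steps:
a(b, q) = 218 (a(b, q) = 3 + 215 = 218)
w(z) = (3 + z)**2
J = 25
T(u, F) = 25
y(g) = -4 + (3 + g + g**2)**2 (y(g) = 1*(-4) + (3 + (g*g + g))**2 = -4 + (3 + (g**2 + g))**2 = -4 + (3 + (g + g**2))**2 = -4 + (3 + g + g**2)**2)
y(T(-11, 9)) - a(-127, 38) = (-4 + (3 + 25*(1 + 25))**2) - 1*218 = (-4 + (3 + 25*26)**2) - 218 = (-4 + (3 + 650)**2) - 218 = (-4 + 653**2) - 218 = (-4 + 426409) - 218 = 426405 - 218 = 426187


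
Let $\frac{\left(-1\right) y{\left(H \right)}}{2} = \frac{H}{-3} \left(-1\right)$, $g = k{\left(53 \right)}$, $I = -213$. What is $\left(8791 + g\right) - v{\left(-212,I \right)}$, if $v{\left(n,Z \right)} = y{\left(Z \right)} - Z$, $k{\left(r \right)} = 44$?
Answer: $8480$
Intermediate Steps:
$g = 44$
$y{\left(H \right)} = - \frac{2 H}{3}$ ($y{\left(H \right)} = - 2 \frac{H}{-3} \left(-1\right) = - 2 - \frac{H}{3} \left(-1\right) = - 2 \frac{H}{3} = - \frac{2 H}{3}$)
$v{\left(n,Z \right)} = - \frac{5 Z}{3}$ ($v{\left(n,Z \right)} = - \frac{2 Z}{3} - Z = - \frac{5 Z}{3}$)
$\left(8791 + g\right) - v{\left(-212,I \right)} = \left(8791 + 44\right) - \left(- \frac{5}{3}\right) \left(-213\right) = 8835 - 355 = 8480$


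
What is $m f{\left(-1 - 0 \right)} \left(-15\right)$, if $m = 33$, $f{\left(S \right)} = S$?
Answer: $495$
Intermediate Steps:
$m f{\left(-1 - 0 \right)} \left(-15\right) = 33 \left(-1 - 0\right) \left(-15\right) = 33 \left(-1 + 0\right) \left(-15\right) = 33 \left(-1\right) \left(-15\right) = \left(-33\right) \left(-15\right) = 495$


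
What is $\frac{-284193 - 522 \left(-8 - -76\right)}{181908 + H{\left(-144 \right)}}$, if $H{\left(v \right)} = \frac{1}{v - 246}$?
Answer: $- \frac{124678710}{70944119} \approx -1.7574$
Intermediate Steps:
$H{\left(v \right)} = \frac{1}{-246 + v}$
$\frac{-284193 - 522 \left(-8 - -76\right)}{181908 + H{\left(-144 \right)}} = \frac{-284193 - 522 \left(-8 - -76\right)}{181908 + \frac{1}{-246 - 144}} = \frac{-284193 - 522 \left(-8 + 76\right)}{181908 + \frac{1}{-390}} = \frac{-284193 - 35496}{181908 - \frac{1}{390}} = \frac{-284193 - 35496}{\frac{70944119}{390}} = \left(-319689\right) \frac{390}{70944119} = - \frac{124678710}{70944119}$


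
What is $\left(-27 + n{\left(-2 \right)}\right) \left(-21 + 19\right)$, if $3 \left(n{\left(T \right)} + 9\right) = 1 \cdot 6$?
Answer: $68$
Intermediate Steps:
$n{\left(T \right)} = -7$ ($n{\left(T \right)} = -9 + \frac{1 \cdot 6}{3} = -9 + \frac{1}{3} \cdot 6 = -9 + 2 = -7$)
$\left(-27 + n{\left(-2 \right)}\right) \left(-21 + 19\right) = \left(-27 - 7\right) \left(-21 + 19\right) = \left(-34\right) \left(-2\right) = 68$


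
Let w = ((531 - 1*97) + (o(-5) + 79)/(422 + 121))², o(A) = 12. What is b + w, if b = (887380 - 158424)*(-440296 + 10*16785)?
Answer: -58557293828340215/294849 ≈ -1.9860e+11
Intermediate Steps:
b = -198601146376 (b = 728956*(-440296 + 167850) = 728956*(-272446) = -198601146376)
w = 55579477009/294849 (w = ((531 - 1*97) + (12 + 79)/(422 + 121))² = ((531 - 97) + 91/543)² = (434 + 91*(1/543))² = (434 + 91/543)² = (235753/543)² = 55579477009/294849 ≈ 1.8850e+5)
b + w = -198601146376 + 55579477009/294849 = -58557293828340215/294849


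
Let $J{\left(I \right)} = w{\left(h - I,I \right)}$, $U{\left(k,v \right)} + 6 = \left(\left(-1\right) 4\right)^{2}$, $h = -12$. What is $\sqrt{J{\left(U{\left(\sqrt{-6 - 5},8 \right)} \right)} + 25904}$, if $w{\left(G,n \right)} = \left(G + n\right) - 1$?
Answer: $\sqrt{25891} \approx 160.91$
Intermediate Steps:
$w{\left(G,n \right)} = -1 + G + n$
$U{\left(k,v \right)} = 10$ ($U{\left(k,v \right)} = -6 + \left(\left(-1\right) 4\right)^{2} = -6 + \left(-4\right)^{2} = -6 + 16 = 10$)
$J{\left(I \right)} = -13$ ($J{\left(I \right)} = -1 - \left(12 + I\right) + I = -13$)
$\sqrt{J{\left(U{\left(\sqrt{-6 - 5},8 \right)} \right)} + 25904} = \sqrt{-13 + 25904} = \sqrt{25891}$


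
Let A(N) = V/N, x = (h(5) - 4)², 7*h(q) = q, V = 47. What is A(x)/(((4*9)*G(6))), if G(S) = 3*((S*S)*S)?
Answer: 2303/12340512 ≈ 0.00018662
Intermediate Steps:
h(q) = q/7
G(S) = 3*S³ (G(S) = 3*(S²*S) = 3*S³)
x = 529/49 (x = ((⅐)*5 - 4)² = (5/7 - 4)² = (-23/7)² = 529/49 ≈ 10.796)
A(N) = 47/N
A(x)/(((4*9)*G(6))) = (47/(529/49))/(((4*9)*(3*6³))) = (47*(49/529))/((36*(3*216))) = 2303/(529*((36*648))) = (2303/529)/23328 = (2303/529)*(1/23328) = 2303/12340512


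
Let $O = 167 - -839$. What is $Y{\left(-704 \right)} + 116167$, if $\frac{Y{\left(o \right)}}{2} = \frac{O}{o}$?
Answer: $\frac{20444889}{176} \approx 1.1616 \cdot 10^{5}$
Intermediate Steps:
$O = 1006$ ($O = 167 + 839 = 1006$)
$Y{\left(o \right)} = \frac{2012}{o}$ ($Y{\left(o \right)} = 2 \frac{1006}{o} = \frac{2012}{o}$)
$Y{\left(-704 \right)} + 116167 = \frac{2012}{-704} + 116167 = 2012 \left(- \frac{1}{704}\right) + 116167 = - \frac{503}{176} + 116167 = \frac{20444889}{176}$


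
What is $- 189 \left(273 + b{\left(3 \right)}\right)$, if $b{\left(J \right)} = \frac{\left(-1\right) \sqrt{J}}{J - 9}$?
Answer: $-51597 - \frac{63 \sqrt{3}}{2} \approx -51652.0$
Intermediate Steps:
$b{\left(J \right)} = - \frac{\sqrt{J}}{-9 + J}$ ($b{\left(J \right)} = \frac{\left(-1\right) \sqrt{J}}{-9 + J} = - \frac{\sqrt{J}}{-9 + J}$)
$- 189 \left(273 + b{\left(3 \right)}\right) = - 189 \left(273 - \frac{\sqrt{3}}{-9 + 3}\right) = - 189 \left(273 - \frac{\sqrt{3}}{-6}\right) = - 189 \left(273 - \sqrt{3} \left(- \frac{1}{6}\right)\right) = - 189 \left(273 + \frac{\sqrt{3}}{6}\right) = -51597 - \frac{63 \sqrt{3}}{2}$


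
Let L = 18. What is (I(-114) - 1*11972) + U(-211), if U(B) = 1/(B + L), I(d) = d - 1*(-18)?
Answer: -2329125/193 ≈ -12068.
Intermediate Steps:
I(d) = 18 + d (I(d) = d + 18 = 18 + d)
U(B) = 1/(18 + B) (U(B) = 1/(B + 18) = 1/(18 + B))
(I(-114) - 1*11972) + U(-211) = ((18 - 114) - 1*11972) + 1/(18 - 211) = (-96 - 11972) + 1/(-193) = -12068 - 1/193 = -2329125/193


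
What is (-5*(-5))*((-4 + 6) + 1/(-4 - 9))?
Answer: 625/13 ≈ 48.077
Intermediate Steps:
(-5*(-5))*((-4 + 6) + 1/(-4 - 9)) = 25*(2 + 1/(-13)) = 25*(2 - 1/13) = 25*(25/13) = 625/13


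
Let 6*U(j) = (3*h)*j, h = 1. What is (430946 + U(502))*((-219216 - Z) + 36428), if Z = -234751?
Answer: 22406289711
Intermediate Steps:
U(j) = j/2 (U(j) = ((3*1)*j)/6 = (3*j)/6 = j/2)
(430946 + U(502))*((-219216 - Z) + 36428) = (430946 + (½)*502)*((-219216 - 1*(-234751)) + 36428) = (430946 + 251)*((-219216 + 234751) + 36428) = 431197*(15535 + 36428) = 431197*51963 = 22406289711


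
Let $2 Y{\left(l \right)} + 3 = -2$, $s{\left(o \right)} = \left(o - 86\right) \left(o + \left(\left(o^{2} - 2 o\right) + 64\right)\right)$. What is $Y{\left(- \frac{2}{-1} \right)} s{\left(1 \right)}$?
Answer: $13600$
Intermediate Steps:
$s{\left(o \right)} = \left(-86 + o\right) \left(64 + o^{2} - o\right)$ ($s{\left(o \right)} = \left(-86 + o\right) \left(o + \left(64 + o^{2} - 2 o\right)\right) = \left(-86 + o\right) \left(64 + o^{2} - o\right)$)
$Y{\left(l \right)} = - \frac{5}{2}$ ($Y{\left(l \right)} = - \frac{3}{2} + \frac{1}{2} \left(-2\right) = - \frac{3}{2} - 1 = - \frac{5}{2}$)
$Y{\left(- \frac{2}{-1} \right)} s{\left(1 \right)} = - \frac{5 \left(-5504 + 1^{3} - 87 \cdot 1^{2} + 150 \cdot 1\right)}{2} = - \frac{5 \left(-5504 + 1 - 87 + 150\right)}{2} = \left(- \frac{5}{2}\right) \left(-5440\right) = 13600$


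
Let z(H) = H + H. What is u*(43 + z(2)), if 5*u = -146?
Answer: -6862/5 ≈ -1372.4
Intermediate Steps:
u = -146/5 (u = (1/5)*(-146) = -146/5 ≈ -29.200)
z(H) = 2*H
u*(43 + z(2)) = -146*(43 + 2*2)/5 = -146*(43 + 4)/5 = -146/5*47 = -6862/5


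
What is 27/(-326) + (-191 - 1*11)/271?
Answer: -73169/88346 ≈ -0.82821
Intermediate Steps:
27/(-326) + (-191 - 1*11)/271 = 27*(-1/326) + (-191 - 11)*(1/271) = -27/326 - 202*1/271 = -27/326 - 202/271 = -73169/88346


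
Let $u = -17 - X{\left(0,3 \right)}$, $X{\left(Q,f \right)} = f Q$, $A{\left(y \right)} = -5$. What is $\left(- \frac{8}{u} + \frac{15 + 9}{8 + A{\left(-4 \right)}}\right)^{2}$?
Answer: $\frac{20736}{289} \approx 71.751$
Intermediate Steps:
$X{\left(Q,f \right)} = Q f$
$u = -17$ ($u = -17 - 0 \cdot 3 = -17 - 0 = -17 + 0 = -17$)
$\left(- \frac{8}{u} + \frac{15 + 9}{8 + A{\left(-4 \right)}}\right)^{2} = \left(- \frac{8}{-17} + \frac{15 + 9}{8 - 5}\right)^{2} = \left(\left(-8\right) \left(- \frac{1}{17}\right) + \frac{24}{3}\right)^{2} = \left(\frac{8}{17} + 24 \cdot \frac{1}{3}\right)^{2} = \left(\frac{8}{17} + 8\right)^{2} = \left(\frac{144}{17}\right)^{2} = \frac{20736}{289}$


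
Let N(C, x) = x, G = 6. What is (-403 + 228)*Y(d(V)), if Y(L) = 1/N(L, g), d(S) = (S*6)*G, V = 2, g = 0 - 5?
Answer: 35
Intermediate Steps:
g = -5
d(S) = 36*S (d(S) = (S*6)*6 = (6*S)*6 = 36*S)
Y(L) = -⅕ (Y(L) = 1/(-5) = -⅕)
(-403 + 228)*Y(d(V)) = (-403 + 228)*(-⅕) = -175*(-⅕) = 35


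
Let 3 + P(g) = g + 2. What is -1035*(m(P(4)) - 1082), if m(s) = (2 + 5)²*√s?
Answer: 1119870 - 50715*√3 ≈ 1.0320e+6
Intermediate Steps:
P(g) = -1 + g (P(g) = -3 + (g + 2) = -3 + (2 + g) = -1 + g)
m(s) = 49*√s (m(s) = 7²*√s = 49*√s)
-1035*(m(P(4)) - 1082) = -1035*(49*√(-1 + 4) - 1082) = -1035*(49*√3 - 1082) = -1035*(-1082 + 49*√3) = 1119870 - 50715*√3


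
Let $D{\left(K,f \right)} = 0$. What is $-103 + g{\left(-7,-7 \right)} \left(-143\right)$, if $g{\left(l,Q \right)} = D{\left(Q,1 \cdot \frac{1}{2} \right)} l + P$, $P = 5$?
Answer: $-818$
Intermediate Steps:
$g{\left(l,Q \right)} = 5$ ($g{\left(l,Q \right)} = 0 l + 5 = 0 + 5 = 5$)
$-103 + g{\left(-7,-7 \right)} \left(-143\right) = -103 + 5 \left(-143\right) = -103 - 715 = -818$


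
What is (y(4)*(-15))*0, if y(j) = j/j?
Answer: 0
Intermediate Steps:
y(j) = 1
(y(4)*(-15))*0 = (1*(-15))*0 = -15*0 = 0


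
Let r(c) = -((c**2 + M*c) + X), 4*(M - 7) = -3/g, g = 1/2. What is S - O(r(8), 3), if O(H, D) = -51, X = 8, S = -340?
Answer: -289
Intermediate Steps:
g = 1/2 ≈ 0.50000
M = 11/2 (M = 7 + (-3/1/2)/4 = 7 + (-3*2)/4 = 7 + (1/4)*(-6) = 7 - 3/2 = 11/2 ≈ 5.5000)
r(c) = -8 - c**2 - 11*c/2 (r(c) = -((c**2 + 11*c/2) + 8) = -(8 + c**2 + 11*c/2) = -8 - c**2 - 11*c/2)
S - O(r(8), 3) = -340 - 1*(-51) = -340 + 51 = -289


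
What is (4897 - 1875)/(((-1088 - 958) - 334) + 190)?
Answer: -1511/1095 ≈ -1.3799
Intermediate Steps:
(4897 - 1875)/(((-1088 - 958) - 334) + 190) = 3022/((-2046 - 334) + 190) = 3022/(-2380 + 190) = 3022/(-2190) = 3022*(-1/2190) = -1511/1095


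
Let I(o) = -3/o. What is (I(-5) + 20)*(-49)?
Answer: -5047/5 ≈ -1009.4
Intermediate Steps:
(I(-5) + 20)*(-49) = (-3/(-5) + 20)*(-49) = (-3*(-1/5) + 20)*(-49) = (3/5 + 20)*(-49) = (103/5)*(-49) = -5047/5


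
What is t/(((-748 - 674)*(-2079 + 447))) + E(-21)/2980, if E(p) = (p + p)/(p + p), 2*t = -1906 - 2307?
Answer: -1978333/3457848960 ≈ -0.00057213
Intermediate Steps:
t = -4213/2 (t = (-1906 - 2307)/2 = (½)*(-4213) = -4213/2 ≈ -2106.5)
E(p) = 1 (E(p) = (2*p)/((2*p)) = (2*p)*(1/(2*p)) = 1)
t/(((-748 - 674)*(-2079 + 447))) + E(-21)/2980 = -4213*1/((-2079 + 447)*(-748 - 674))/2 + 1/2980 = -4213/(2*((-1422*(-1632)))) + 1*(1/2980) = -4213/2/2320704 + 1/2980 = -4213/2*1/2320704 + 1/2980 = -4213/4641408 + 1/2980 = -1978333/3457848960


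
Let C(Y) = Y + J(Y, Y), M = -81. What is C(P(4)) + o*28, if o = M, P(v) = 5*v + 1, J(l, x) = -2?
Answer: -2249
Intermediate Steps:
P(v) = 1 + 5*v
o = -81
C(Y) = -2 + Y (C(Y) = Y - 2 = -2 + Y)
C(P(4)) + o*28 = (-2 + (1 + 5*4)) - 81*28 = (-2 + (1 + 20)) - 2268 = (-2 + 21) - 2268 = 19 - 2268 = -2249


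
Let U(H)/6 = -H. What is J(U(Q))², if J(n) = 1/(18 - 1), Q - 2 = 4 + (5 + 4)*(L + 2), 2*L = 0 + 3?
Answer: 1/289 ≈ 0.0034602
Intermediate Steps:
L = 3/2 (L = (0 + 3)/2 = (½)*3 = 3/2 ≈ 1.5000)
Q = 75/2 (Q = 2 + (4 + (5 + 4)*(3/2 + 2)) = 2 + (4 + 9*(7/2)) = 2 + (4 + 63/2) = 2 + 71/2 = 75/2 ≈ 37.500)
U(H) = -6*H (U(H) = 6*(-H) = -6*H)
J(n) = 1/17
J(U(Q))² = (1/17)² = 1/289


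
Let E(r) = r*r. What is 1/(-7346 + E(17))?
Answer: -1/7057 ≈ -0.00014170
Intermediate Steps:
E(r) = r²
1/(-7346 + E(17)) = 1/(-7346 + 17²) = 1/(-7346 + 289) = 1/(-7057) = -1/7057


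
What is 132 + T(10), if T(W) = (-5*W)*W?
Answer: -368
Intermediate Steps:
T(W) = -5*W²
132 + T(10) = 132 - 5*10² = 132 - 5*100 = 132 - 500 = -368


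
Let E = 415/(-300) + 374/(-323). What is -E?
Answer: 2897/1140 ≈ 2.5412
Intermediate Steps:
E = -2897/1140 (E = 415*(-1/300) + 374*(-1/323) = -83/60 - 22/19 = -2897/1140 ≈ -2.5412)
-E = -1*(-2897/1140) = 2897/1140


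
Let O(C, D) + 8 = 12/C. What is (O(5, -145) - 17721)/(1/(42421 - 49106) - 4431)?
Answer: 118502321/29621236 ≈ 4.0006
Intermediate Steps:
O(C, D) = -8 + 12/C
(O(5, -145) - 17721)/(1/(42421 - 49106) - 4431) = ((-8 + 12/5) - 17721)/(1/(42421 - 49106) - 4431) = ((-8 + 12*(1/5)) - 17721)/(1/(-6685) - 4431) = ((-8 + 12/5) - 17721)/(-1/6685 - 4431) = (-28/5 - 17721)/(-29621236/6685) = -88633/5*(-6685/29621236) = 118502321/29621236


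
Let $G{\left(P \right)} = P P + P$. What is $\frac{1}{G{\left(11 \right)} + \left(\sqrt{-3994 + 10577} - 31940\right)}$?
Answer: $- \frac{31808}{1011742281} - \frac{\sqrt{6583}}{1011742281} \approx -3.1519 \cdot 10^{-5}$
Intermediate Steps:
$G{\left(P \right)} = P + P^{2}$ ($G{\left(P \right)} = P^{2} + P = P + P^{2}$)
$\frac{1}{G{\left(11 \right)} + \left(\sqrt{-3994 + 10577} - 31940\right)} = \frac{1}{11 \left(1 + 11\right) + \left(\sqrt{-3994 + 10577} - 31940\right)} = \frac{1}{11 \cdot 12 - \left(31940 - \sqrt{6583}\right)} = \frac{1}{132 - \left(31940 - \sqrt{6583}\right)} = \frac{1}{-31808 + \sqrt{6583}}$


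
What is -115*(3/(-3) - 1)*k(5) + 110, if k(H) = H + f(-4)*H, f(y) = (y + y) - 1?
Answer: -9090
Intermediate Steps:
f(y) = -1 + 2*y (f(y) = 2*y - 1 = -1 + 2*y)
k(H) = -8*H (k(H) = H + (-1 + 2*(-4))*H = H + (-1 - 8)*H = H - 9*H = -8*H)
-115*(3/(-3) - 1)*k(5) + 110 = -115*(3/(-3) - 1)*(-8*5) + 110 = -115*(3*(-⅓) - 1)*(-40) + 110 = -115*(-1 - 1)*(-40) + 110 = -(-230)*(-40) + 110 = -115*80 + 110 = -9200 + 110 = -9090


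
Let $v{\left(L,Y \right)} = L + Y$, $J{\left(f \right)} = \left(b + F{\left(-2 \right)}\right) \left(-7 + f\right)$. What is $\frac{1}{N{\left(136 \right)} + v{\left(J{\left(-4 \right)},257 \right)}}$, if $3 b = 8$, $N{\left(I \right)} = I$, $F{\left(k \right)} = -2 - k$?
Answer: $\frac{3}{1091} \approx 0.0027498$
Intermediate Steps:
$b = \frac{8}{3}$ ($b = \frac{1}{3} \cdot 8 = \frac{8}{3} \approx 2.6667$)
$J{\left(f \right)} = - \frac{56}{3} + \frac{8 f}{3}$ ($J{\left(f \right)} = \left(\frac{8}{3} - 0\right) \left(-7 + f\right) = \left(\frac{8}{3} + \left(-2 + 2\right)\right) \left(-7 + f\right) = \left(\frac{8}{3} + 0\right) \left(-7 + f\right) = \frac{8 \left(-7 + f\right)}{3} = - \frac{56}{3} + \frac{8 f}{3}$)
$\frac{1}{N{\left(136 \right)} + v{\left(J{\left(-4 \right)},257 \right)}} = \frac{1}{136 + \left(\left(- \frac{56}{3} + \frac{8}{3} \left(-4\right)\right) + 257\right)} = \frac{1}{136 + \left(\left(- \frac{56}{3} - \frac{32}{3}\right) + 257\right)} = \frac{1}{136 + \left(- \frac{88}{3} + 257\right)} = \frac{1}{136 + \frac{683}{3}} = \frac{1}{\frac{1091}{3}} = \frac{3}{1091}$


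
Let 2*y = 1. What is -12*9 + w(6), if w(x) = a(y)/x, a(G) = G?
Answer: -1295/12 ≈ -107.92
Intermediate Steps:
y = 1/2 (y = (1/2)*1 = 1/2 ≈ 0.50000)
w(x) = 1/(2*x)
-12*9 + w(6) = -12*9 + (1/2)/6 = -108 + (1/2)*(1/6) = -108 + 1/12 = -1295/12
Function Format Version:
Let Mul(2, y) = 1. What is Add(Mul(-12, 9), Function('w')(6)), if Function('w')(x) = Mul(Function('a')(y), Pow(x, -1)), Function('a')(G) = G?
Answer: Rational(-1295, 12) ≈ -107.92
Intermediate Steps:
y = Rational(1, 2) (y = Mul(Rational(1, 2), 1) = Rational(1, 2) ≈ 0.50000)
Function('w')(x) = Mul(Rational(1, 2), Pow(x, -1))
Add(Mul(-12, 9), Function('w')(6)) = Add(Mul(-12, 9), Mul(Rational(1, 2), Pow(6, -1))) = Add(-108, Mul(Rational(1, 2), Rational(1, 6))) = Add(-108, Rational(1, 12)) = Rational(-1295, 12)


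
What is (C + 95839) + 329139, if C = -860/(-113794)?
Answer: 24179973696/56897 ≈ 4.2498e+5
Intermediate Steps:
C = 430/56897 (C = -860*(-1/113794) = 430/56897 ≈ 0.0075575)
(C + 95839) + 329139 = (430/56897 + 95839) + 329139 = 5452952013/56897 + 329139 = 24179973696/56897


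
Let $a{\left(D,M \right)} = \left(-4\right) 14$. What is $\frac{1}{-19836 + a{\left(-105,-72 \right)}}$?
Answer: $- \frac{1}{19892} \approx -5.0271 \cdot 10^{-5}$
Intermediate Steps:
$a{\left(D,M \right)} = -56$
$\frac{1}{-19836 + a{\left(-105,-72 \right)}} = \frac{1}{-19836 - 56} = \frac{1}{-19892} = - \frac{1}{19892}$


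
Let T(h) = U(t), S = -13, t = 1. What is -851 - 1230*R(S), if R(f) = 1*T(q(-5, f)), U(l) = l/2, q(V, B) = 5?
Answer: -1466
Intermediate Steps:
U(l) = l/2 (U(l) = l*(1/2) = l/2)
T(h) = 1/2 (T(h) = (1/2)*1 = 1/2)
R(f) = 1/2 (R(f) = 1*(1/2) = 1/2)
-851 - 1230*R(S) = -851 - 1230*1/2 = -851 - 615 = -1466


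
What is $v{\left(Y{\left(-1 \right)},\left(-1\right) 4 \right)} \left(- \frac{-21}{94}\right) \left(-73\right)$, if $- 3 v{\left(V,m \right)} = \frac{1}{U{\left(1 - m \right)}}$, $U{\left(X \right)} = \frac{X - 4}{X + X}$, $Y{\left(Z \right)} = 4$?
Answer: $\frac{2555}{47} \approx 54.362$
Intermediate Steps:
$U{\left(X \right)} = \frac{-4 + X}{2 X}$
$v{\left(V,m \right)} = - \frac{2 \left(1 - m\right)}{3 \left(-3 - m\right)}$ ($v{\left(V,m \right)} = - \frac{1}{3 \frac{-4 - \left(-1 + m\right)}{2 \left(1 - m\right)}} = - \frac{1}{3 \frac{-3 - m}{2 \left(1 - m\right)}} = - \frac{2 \frac{1}{-3 - m} \left(1 - m\right)}{3} = - \frac{2 \left(1 - m\right)}{3 \left(-3 - m\right)}$)
$v{\left(Y{\left(-1 \right)},\left(-1\right) 4 \right)} \left(- \frac{-21}{94}\right) \left(-73\right) = \frac{2 \left(1 - \left(-1\right) 4\right)}{3 \left(3 - 4\right)} \left(- \frac{-21}{94}\right) \left(-73\right) = \frac{2 \left(1 - -4\right)}{3 \left(3 - 4\right)} \left(- \frac{-21}{94}\right) \left(-73\right) = \frac{2 \left(1 + 4\right)}{3 \left(-1\right)} \left(\left(-1\right) \left(- \frac{21}{94}\right)\right) \left(-73\right) = \frac{2}{3} \left(-1\right) 5 \cdot \frac{21}{94} \left(-73\right) = \left(- \frac{10}{3}\right) \frac{21}{94} \left(-73\right) = \left(- \frac{35}{47}\right) \left(-73\right) = \frac{2555}{47}$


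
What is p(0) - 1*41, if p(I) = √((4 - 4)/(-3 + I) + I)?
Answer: -41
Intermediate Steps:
p(I) = √I (p(I) = √(0/(-3 + I) + I) = √(0 + I) = √I)
p(0) - 1*41 = √0 - 1*41 = 0 - 41 = -41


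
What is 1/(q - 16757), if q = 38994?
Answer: 1/22237 ≈ 4.4970e-5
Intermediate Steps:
1/(q - 16757) = 1/(38994 - 16757) = 1/22237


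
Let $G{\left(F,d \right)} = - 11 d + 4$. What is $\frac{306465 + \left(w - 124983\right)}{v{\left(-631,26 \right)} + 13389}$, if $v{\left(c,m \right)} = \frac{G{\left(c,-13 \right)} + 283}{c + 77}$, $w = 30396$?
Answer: $\frac{29345103}{1854269} \approx 15.826$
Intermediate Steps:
$G{\left(F,d \right)} = 4 - 11 d$
$v{\left(c,m \right)} = \frac{430}{77 + c}$ ($v{\left(c,m \right)} = \frac{\left(4 - -143\right) + 283}{c + 77} = \frac{\left(4 + 143\right) + 283}{77 + c} = \frac{147 + 283}{77 + c} = \frac{430}{77 + c}$)
$\frac{306465 + \left(w - 124983\right)}{v{\left(-631,26 \right)} + 13389} = \frac{306465 + \left(30396 - 124983\right)}{\frac{430}{77 - 631} + 13389} = \frac{306465 + \left(30396 - 124983\right)}{\frac{430}{-554} + 13389} = \frac{306465 - 94587}{430 \left(- \frac{1}{554}\right) + 13389} = \frac{211878}{- \frac{215}{277} + 13389} = \frac{211878}{\frac{3708538}{277}} = 211878 \cdot \frac{277}{3708538} = \frac{29345103}{1854269}$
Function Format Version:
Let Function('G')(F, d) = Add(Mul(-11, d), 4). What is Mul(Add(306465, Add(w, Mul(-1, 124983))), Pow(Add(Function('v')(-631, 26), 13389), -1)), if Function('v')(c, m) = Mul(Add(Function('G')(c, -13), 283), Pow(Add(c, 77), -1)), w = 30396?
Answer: Rational(29345103, 1854269) ≈ 15.826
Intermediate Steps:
Function('G')(F, d) = Add(4, Mul(-11, d))
Function('v')(c, m) = Mul(430, Pow(Add(77, c), -1)) (Function('v')(c, m) = Mul(Add(Add(4, Mul(-11, -13)), 283), Pow(Add(c, 77), -1)) = Mul(Add(Add(4, 143), 283), Pow(Add(77, c), -1)) = Mul(Add(147, 283), Pow(Add(77, c), -1)) = Mul(430, Pow(Add(77, c), -1)))
Mul(Add(306465, Add(w, Mul(-1, 124983))), Pow(Add(Function('v')(-631, 26), 13389), -1)) = Mul(Add(306465, Add(30396, Mul(-1, 124983))), Pow(Add(Mul(430, Pow(Add(77, -631), -1)), 13389), -1)) = Mul(Add(306465, Add(30396, -124983)), Pow(Add(Mul(430, Pow(-554, -1)), 13389), -1)) = Mul(Add(306465, -94587), Pow(Add(Mul(430, Rational(-1, 554)), 13389), -1)) = Mul(211878, Pow(Add(Rational(-215, 277), 13389), -1)) = Mul(211878, Pow(Rational(3708538, 277), -1)) = Mul(211878, Rational(277, 3708538)) = Rational(29345103, 1854269)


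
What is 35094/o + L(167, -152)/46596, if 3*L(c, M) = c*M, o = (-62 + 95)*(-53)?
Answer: -37500884/1852191 ≈ -20.247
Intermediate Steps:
o = -1749 (o = 33*(-53) = -1749)
L(c, M) = M*c/3 (L(c, M) = (c*M)/3 = (M*c)/3 = M*c/3)
35094/o + L(167, -152)/46596 = 35094/(-1749) + ((1/3)*(-152)*167)/46596 = 35094*(-1/1749) - 25384/3*1/46596 = -11698/583 - 6346/34947 = -37500884/1852191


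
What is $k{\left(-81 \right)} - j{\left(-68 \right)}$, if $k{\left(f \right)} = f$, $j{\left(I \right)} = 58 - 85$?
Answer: $-54$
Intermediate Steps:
$j{\left(I \right)} = -27$
$k{\left(-81 \right)} - j{\left(-68 \right)} = -81 - -27 = -81 + 27 = -54$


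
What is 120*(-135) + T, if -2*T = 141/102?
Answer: -1101647/68 ≈ -16201.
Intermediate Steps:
T = -47/68 (T = -141/(2*102) = -1/2*47/34 = -47/68 ≈ -0.69118)
120*(-135) + T = 120*(-135) - 47/68 = -16200 - 47/68 = -1101647/68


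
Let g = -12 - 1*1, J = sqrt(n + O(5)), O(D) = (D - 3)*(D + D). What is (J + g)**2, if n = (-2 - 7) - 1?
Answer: (13 - sqrt(10))**2 ≈ 96.781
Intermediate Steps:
O(D) = 2*D*(-3 + D) (O(D) = (-3 + D)*(2*D) = 2*D*(-3 + D))
n = -10 (n = -9 - 1 = -10)
J = sqrt(10) (J = sqrt(-10 + 2*5*(-3 + 5)) = sqrt(-10 + 2*5*2) = sqrt(-10 + 20) = sqrt(10) ≈ 3.1623)
g = -13 (g = -12 - 1 = -13)
(J + g)**2 = (sqrt(10) - 13)**2 = (-13 + sqrt(10))**2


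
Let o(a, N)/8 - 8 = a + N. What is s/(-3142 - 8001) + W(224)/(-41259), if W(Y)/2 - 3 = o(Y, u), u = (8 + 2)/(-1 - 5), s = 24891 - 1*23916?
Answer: -244080157/1379247111 ≈ -0.17697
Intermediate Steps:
s = 975 (s = 24891 - 23916 = 975)
u = -5/3 (u = 10/(-6) = 10*(-⅙) = -5/3 ≈ -1.6667)
o(a, N) = 64 + 8*N + 8*a (o(a, N) = 64 + 8*(a + N) = 64 + 8*(N + a) = 64 + (8*N + 8*a) = 64 + 8*N + 8*a)
W(Y) = 322/3 + 16*Y (W(Y) = 6 + 2*(64 + 8*(-5/3) + 8*Y) = 6 + 2*(64 - 40/3 + 8*Y) = 6 + 2*(152/3 + 8*Y) = 6 + (304/3 + 16*Y) = 322/3 + 16*Y)
s/(-3142 - 8001) + W(224)/(-41259) = 975/(-3142 - 8001) + (322/3 + 16*224)/(-41259) = 975/(-11143) + (322/3 + 3584)*(-1/41259) = 975*(-1/11143) + (11074/3)*(-1/41259) = -975/11143 - 11074/123777 = -244080157/1379247111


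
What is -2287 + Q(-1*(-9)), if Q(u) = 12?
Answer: -2275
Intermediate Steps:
-2287 + Q(-1*(-9)) = -2287 + 12 = -2275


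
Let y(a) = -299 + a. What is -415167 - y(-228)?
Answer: -414640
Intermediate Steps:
-415167 - y(-228) = -415167 - (-299 - 228) = -415167 - 1*(-527) = -415167 + 527 = -414640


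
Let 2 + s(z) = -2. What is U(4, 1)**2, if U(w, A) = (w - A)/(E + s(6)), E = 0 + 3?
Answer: 9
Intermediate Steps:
s(z) = -4 (s(z) = -2 - 2 = -4)
E = 3
U(w, A) = A - w (U(w, A) = (w - A)/(3 - 4) = (w - A)/(-1) = (w - A)*(-1) = A - w)
U(4, 1)**2 = (1 - 1*4)**2 = (1 - 4)**2 = (-3)**2 = 9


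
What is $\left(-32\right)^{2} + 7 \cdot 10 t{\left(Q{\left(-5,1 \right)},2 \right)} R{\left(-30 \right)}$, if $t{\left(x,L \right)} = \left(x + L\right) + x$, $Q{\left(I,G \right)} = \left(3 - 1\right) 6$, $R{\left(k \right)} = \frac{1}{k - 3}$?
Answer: $\frac{31972}{33} \approx 968.85$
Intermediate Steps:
$R{\left(k \right)} = \frac{1}{-3 + k}$
$Q{\left(I,G \right)} = 12$ ($Q{\left(I,G \right)} = 2 \cdot 6 = 12$)
$t{\left(x,L \right)} = L + 2 x$ ($t{\left(x,L \right)} = \left(L + x\right) + x = L + 2 x$)
$\left(-32\right)^{2} + 7 \cdot 10 t{\left(Q{\left(-5,1 \right)},2 \right)} R{\left(-30 \right)} = \left(-32\right)^{2} + \frac{7 \cdot 10 \left(2 + 2 \cdot 12\right)}{-3 - 30} = 1024 + \frac{70 \left(2 + 24\right)}{-33} = 1024 + 70 \cdot 26 \left(- \frac{1}{33}\right) = 1024 + 1820 \left(- \frac{1}{33}\right) = 1024 - \frac{1820}{33} = \frac{31972}{33}$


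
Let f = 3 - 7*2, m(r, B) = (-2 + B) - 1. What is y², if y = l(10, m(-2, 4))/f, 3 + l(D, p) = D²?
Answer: 9409/121 ≈ 77.760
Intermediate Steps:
m(r, B) = -3 + B
l(D, p) = -3 + D²
f = -11 (f = 3 - 14 = -11)
y = -97/11 (y = (-3 + 10²)/(-11) = (-3 + 100)*(-1/11) = 97*(-1/11) = -97/11 ≈ -8.8182)
y² = (-97/11)² = 9409/121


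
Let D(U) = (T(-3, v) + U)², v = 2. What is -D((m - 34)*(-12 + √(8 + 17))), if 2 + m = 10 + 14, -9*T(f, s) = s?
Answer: -568516/81 ≈ -7018.7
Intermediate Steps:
T(f, s) = -s/9
m = 22 (m = -2 + (10 + 14) = -2 + 24 = 22)
D(U) = (-2/9 + U)² (D(U) = (-⅑*2 + U)² = (-2/9 + U)²)
-D((m - 34)*(-12 + √(8 + 17))) = -(-2 + 9*((22 - 34)*(-12 + √(8 + 17))))²/81 = -(-2 + 9*(-12*(-12 + √25)))²/81 = -(-2 + 9*(-12*(-12 + 5)))²/81 = -(-2 + 9*(-12*(-7)))²/81 = -(-2 + 9*84)²/81 = -(-2 + 756)²/81 = -754²/81 = -568516/81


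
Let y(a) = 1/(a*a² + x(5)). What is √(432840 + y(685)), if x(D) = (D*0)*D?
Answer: √95299292034525685/469225 ≈ 657.91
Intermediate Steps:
x(D) = 0 (x(D) = 0*D = 0)
y(a) = a⁻³ (y(a) = 1/(a*a² + 0) = 1/(a³ + 0) = 1/(a³) = a⁻³)
√(432840 + y(685)) = √(432840 + 685⁻³) = √(432840 + 1/321419125) = √(139123054065001/321419125) = √95299292034525685/469225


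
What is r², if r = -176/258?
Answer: 7744/16641 ≈ 0.46536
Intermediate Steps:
r = -88/129 (r = -176*1/258 = -88/129 ≈ -0.68217)
r² = (-88/129)² = 7744/16641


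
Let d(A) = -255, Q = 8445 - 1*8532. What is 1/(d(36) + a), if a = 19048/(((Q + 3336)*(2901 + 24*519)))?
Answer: -49894893/12723178667 ≈ -0.0039216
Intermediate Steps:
Q = -87 (Q = 8445 - 8532 = -87)
a = 19048/49894893 (a = 19048/(((-87 + 3336)*(2901 + 24*519))) = 19048/((3249*(2901 + 12456))) = 19048/((3249*15357)) = 19048/49894893 ≈ 0.00038176)
1/(d(36) + a) = 1/(-255 + 19048/49894893) = 1/(-12723178667/49894893) = -49894893/12723178667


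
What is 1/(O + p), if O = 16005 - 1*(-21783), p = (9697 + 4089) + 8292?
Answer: 1/59866 ≈ 1.6704e-5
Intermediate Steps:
p = 22078 (p = 13786 + 8292 = 22078)
O = 37788 (O = 16005 + 21783 = 37788)
1/(O + p) = 1/(37788 + 22078) = 1/59866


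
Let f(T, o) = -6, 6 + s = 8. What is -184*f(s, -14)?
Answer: 1104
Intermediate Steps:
s = 2 (s = -6 + 8 = 2)
-184*f(s, -14) = -184*(-6) = 1104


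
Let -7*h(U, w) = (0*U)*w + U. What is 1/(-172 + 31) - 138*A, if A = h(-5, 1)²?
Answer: -486499/6909 ≈ -70.415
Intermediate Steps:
h(U, w) = -U/7 (h(U, w) = -((0*U)*w + U)/7 = -(0*w + U)/7 = -(0 + U)/7 = -U/7)
A = 25/49 (A = (-⅐*(-5))² = (5/7)² = 25/49 ≈ 0.51020)
1/(-172 + 31) - 138*A = 1/(-172 + 31) - 138*25/49 = 1/(-141) - 3450/49 = -1/141 - 3450/49 = -486499/6909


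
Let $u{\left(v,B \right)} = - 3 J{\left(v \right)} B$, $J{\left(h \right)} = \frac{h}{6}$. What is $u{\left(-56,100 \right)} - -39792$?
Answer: $42592$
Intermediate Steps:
$J{\left(h \right)} = \frac{h}{6}$ ($J{\left(h \right)} = h \frac{1}{6} = \frac{h}{6}$)
$u{\left(v,B \right)} = - \frac{B v}{2}$ ($u{\left(v,B \right)} = - 3 \frac{v}{6} B = - \frac{v}{2} B = - \frac{B v}{2}$)
$u{\left(-56,100 \right)} - -39792 = \left(- \frac{1}{2}\right) 100 \left(-56\right) - -39792 = 2800 + 39792 = 42592$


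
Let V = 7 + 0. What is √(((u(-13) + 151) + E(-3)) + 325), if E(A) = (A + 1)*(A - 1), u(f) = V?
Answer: √491 ≈ 22.159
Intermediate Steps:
V = 7
u(f) = 7
E(A) = (1 + A)*(-1 + A)
√(((u(-13) + 151) + E(-3)) + 325) = √(((7 + 151) + (-1 + (-3)²)) + 325) = √((158 + (-1 + 9)) + 325) = √((158 + 8) + 325) = √(166 + 325) = √491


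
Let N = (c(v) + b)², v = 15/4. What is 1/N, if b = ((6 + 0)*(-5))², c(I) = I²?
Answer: 256/213890625 ≈ 1.1969e-6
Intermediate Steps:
v = 15/4 (v = 15*(¼) = 15/4 ≈ 3.7500)
b = 900 (b = (6*(-5))² = (-30)² = 900)
N = 213890625/256 (N = ((15/4)² + 900)² = (225/16 + 900)² = (14625/16)² = 213890625/256 ≈ 8.3551e+5)
1/N = 1/(213890625/256) = 256/213890625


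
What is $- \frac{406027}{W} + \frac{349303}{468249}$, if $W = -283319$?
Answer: $\frac{289085913380}{132663838431} \approx 2.1791$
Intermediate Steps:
$- \frac{406027}{W} + \frac{349303}{468249} = - \frac{406027}{-283319} + \frac{349303}{468249} = \left(-406027\right) \left(- \frac{1}{283319}\right) + 349303 \cdot \frac{1}{468249} = \frac{406027}{283319} + \frac{349303}{468249} = \frac{289085913380}{132663838431}$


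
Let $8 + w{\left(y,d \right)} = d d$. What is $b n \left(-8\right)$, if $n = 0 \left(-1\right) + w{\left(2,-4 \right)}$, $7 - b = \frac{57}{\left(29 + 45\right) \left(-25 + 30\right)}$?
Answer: $- \frac{81056}{185} \approx -438.14$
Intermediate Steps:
$w{\left(y,d \right)} = -8 + d^{2}$ ($w{\left(y,d \right)} = -8 + d d = -8 + d^{2}$)
$b = \frac{2533}{370}$ ($b = 7 - \frac{57}{\left(29 + 45\right) \left(-25 + 30\right)} = 7 - \frac{57}{74 \cdot 5} = 7 - \frac{57}{370} = \frac{2533}{370} \approx 6.8459$)
$n = 8$ ($n = 0 \left(-1\right) - \left(8 - \left(-4\right)^{2}\right) = 0 + \left(-8 + 16\right) = 0 + 8 = 8$)
$b n \left(-8\right) = \frac{2533}{370} \cdot 8 \left(-8\right) = \frac{10132}{185} \left(-8\right) = - \frac{81056}{185}$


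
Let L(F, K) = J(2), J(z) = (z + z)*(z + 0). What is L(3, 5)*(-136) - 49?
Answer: -1137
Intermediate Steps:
J(z) = 2*z² (J(z) = (2*z)*z = 2*z²)
L(F, K) = 8 (L(F, K) = 2*2² = 2*4 = 8)
L(3, 5)*(-136) - 49 = 8*(-136) - 49 = -1088 - 49 = -1137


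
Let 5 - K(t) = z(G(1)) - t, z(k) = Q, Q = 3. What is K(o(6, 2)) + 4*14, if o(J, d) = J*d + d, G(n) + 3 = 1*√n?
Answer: 72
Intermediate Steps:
G(n) = -3 + √n (G(n) = -3 + 1*√n = -3 + √n)
o(J, d) = d + J*d
z(k) = 3
K(t) = 2 + t (K(t) = 5 - (3 - t) = 5 + (-3 + t) = 2 + t)
K(o(6, 2)) + 4*14 = (2 + 2*(1 + 6)) + 4*14 = (2 + 2*7) + 56 = (2 + 14) + 56 = 16 + 56 = 72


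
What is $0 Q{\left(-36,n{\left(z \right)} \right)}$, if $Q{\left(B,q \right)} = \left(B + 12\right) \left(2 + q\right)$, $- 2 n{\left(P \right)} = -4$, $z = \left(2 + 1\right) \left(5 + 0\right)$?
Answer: $0$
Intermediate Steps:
$z = 15$ ($z = 3 \cdot 5 = 15$)
$n{\left(P \right)} = 2$ ($n{\left(P \right)} = \left(- \frac{1}{2}\right) \left(-4\right) = 2$)
$Q{\left(B,q \right)} = \left(2 + q\right) \left(12 + B\right)$ ($Q{\left(B,q \right)} = \left(12 + B\right) \left(2 + q\right) = \left(2 + q\right) \left(12 + B\right)$)
$0 Q{\left(-36,n{\left(z \right)} \right)} = 0 \left(24 + 2 \left(-36\right) + 12 \cdot 2 - 72\right) = 0 \left(24 - 72 + 24 - 72\right) = 0 \left(-96\right) = 0$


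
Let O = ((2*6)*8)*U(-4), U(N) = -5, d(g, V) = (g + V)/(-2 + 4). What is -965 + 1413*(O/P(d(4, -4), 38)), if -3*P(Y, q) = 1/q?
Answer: 77318395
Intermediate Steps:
d(g, V) = V/2 + g/2 (d(g, V) = (V + g)/2 = (V + g)*(1/2) = V/2 + g/2)
P(Y, q) = -1/(3*q)
O = -480 (O = ((2*6)*8)*(-5) = (12*8)*(-5) = 96*(-5) = -480)
-965 + 1413*(O/P(d(4, -4), 38)) = -965 + 1413*(-480/((-1/3/38))) = -965 + 1413*(-480/((-1/3*1/38))) = -965 + 1413*(-480/(-1/114)) = -965 + 1413*(-480*(-114)) = -965 + 1413*54720 = -965 + 77319360 = 77318395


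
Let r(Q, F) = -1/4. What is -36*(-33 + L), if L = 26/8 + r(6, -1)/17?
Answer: 18216/17 ≈ 1071.5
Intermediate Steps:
r(Q, F) = -¼ (r(Q, F) = -1*¼ = -¼)
L = 55/17 (L = 26/8 - ¼/17 = 26*(⅛) - ¼*1/17 = 13/4 - 1/68 = 55/17 ≈ 3.2353)
-36*(-33 + L) = -36*(-33 + 55/17) = -36*(-506/17) = 18216/17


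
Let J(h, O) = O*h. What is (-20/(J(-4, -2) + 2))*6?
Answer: -12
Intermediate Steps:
(-20/(J(-4, -2) + 2))*6 = (-20/(-2*(-4) + 2))*6 = (-20/(8 + 2))*6 = (-20/10)*6 = ((⅒)*(-20))*6 = -2*6 = -12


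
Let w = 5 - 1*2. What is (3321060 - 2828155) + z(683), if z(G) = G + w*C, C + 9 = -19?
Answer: 493504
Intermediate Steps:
C = -28 (C = -9 - 19 = -28)
w = 3 (w = 5 - 2 = 3)
z(G) = -84 + G (z(G) = G + 3*(-28) = G - 84 = -84 + G)
(3321060 - 2828155) + z(683) = (3321060 - 2828155) + (-84 + 683) = 492905 + 599 = 493504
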